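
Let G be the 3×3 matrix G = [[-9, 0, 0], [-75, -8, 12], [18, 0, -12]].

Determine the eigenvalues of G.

-12, -9, -8

Compute the characteristic polynomial p(λ) = det(λI - G).
Cofactor expansion gives p(λ) = λ^3 + 29λ^2 + 276λ + 864.
Try λ = -8: p(-8) = 0, so -8 is a root.
Dividing by (λ + 8) leaves λ^2 + 21λ + 108.
The quadratic factors as (λ + 12)·(λ + 9).
Eigenvalues: -12, -9, -8.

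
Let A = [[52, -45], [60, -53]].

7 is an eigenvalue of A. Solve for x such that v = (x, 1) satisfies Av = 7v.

1

We need (A - 7I)v = 0.
A - 7I = [[45, -45], [60, -60]].
Row 1: (45)·x + (-45)·1 = 0
Row 2: (60)·x + (-60)·1 = 0
Solving gives x = 1.
Check: A·(1, 1) = (7, 7) = 7·(1, 1).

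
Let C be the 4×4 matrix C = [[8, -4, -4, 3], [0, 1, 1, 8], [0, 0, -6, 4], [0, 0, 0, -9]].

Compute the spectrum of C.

-9, -6, 1, 8

C is upper triangular, so its eigenvalues are the diagonal entries.
Diagonal: 8, 1, -6, -9.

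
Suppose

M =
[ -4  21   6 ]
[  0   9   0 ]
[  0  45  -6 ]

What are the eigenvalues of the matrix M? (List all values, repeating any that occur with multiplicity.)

Set up det(rI - M) = 0.
Cofactor expansion gives p(r) = r^3 + r^2 - 66r - 216.
Try r = -6: p(-6) = 0, so -6 is a root.
Factor out (r + 6): p(r) = (r + 6)·(r^2 - 5r - 36).
The quadratic factors as (r + 4)·(r - 9).
Eigenvalues: -6, -4, 9.

-6, -4, 9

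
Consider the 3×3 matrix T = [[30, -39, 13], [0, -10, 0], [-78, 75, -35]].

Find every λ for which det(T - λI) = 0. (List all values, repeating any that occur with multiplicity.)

-10, -9, 4

The characteristic polynomial is p(lambda) = det(lambda·I - T).
Expanding the 3×3 determinant: p(lambda) = lambda^3 + 15·lambda^2 + 14·lambda - 360.
Rational-root test: lambda = -9 gives p(-9) = 0.
Dividing by (lambda + 9) leaves lambda^2 + 6·lambda - 40.
The quadratic factors as (lambda + 10)·(lambda - 4).
Eigenvalues: -10, -9, 4.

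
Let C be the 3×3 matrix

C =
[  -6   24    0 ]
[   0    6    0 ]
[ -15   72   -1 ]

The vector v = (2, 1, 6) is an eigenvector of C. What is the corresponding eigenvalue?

6

Compute Cv: C·(2, 1, 6) = (12, 6, 36).
Since Cv = λv, compare component 1: 12 = λ·2, so λ = 6.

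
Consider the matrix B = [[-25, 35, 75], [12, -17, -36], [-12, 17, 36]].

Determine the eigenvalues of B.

Compute the characteristic polynomial p(λ) = det(λI - B).
Cofactor expansion gives p(λ) = λ^3 + 6λ^2 + 5λ.
Since p(0) = 0, λ = 0 is a root.
Factor out λ: p(λ) = λ·(λ^2 + 6λ + 5).
The quadratic factors as (λ + 5)·(λ + 1).
Eigenvalues: -5, -1, 0.

-5, -1, 0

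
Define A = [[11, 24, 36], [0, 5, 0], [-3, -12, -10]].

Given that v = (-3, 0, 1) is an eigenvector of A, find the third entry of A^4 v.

1

First find the eigenvalue: Av = (3, 0, -1) = -1·(-3, 0, 1), so λ = -1.
Then A^4 v = λ^4·v = (-1)^4·(-3, 0, 1) = 1·(-3, 0, 1) = (-3, 0, 1).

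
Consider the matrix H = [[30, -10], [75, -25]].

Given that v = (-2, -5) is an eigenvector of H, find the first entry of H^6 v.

-31250

First find the eigenvalue: Hv = (-10, -25) = 5·(-2, -5), so λ = 5.
Then H^6 v = λ^6·v = 5^6·(-2, -5) = 15625·(-2, -5) = (-31250, -78125).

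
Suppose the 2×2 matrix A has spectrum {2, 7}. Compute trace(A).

trace(A) is the sum of the eigenvalues: (2) + (7) = 9.

9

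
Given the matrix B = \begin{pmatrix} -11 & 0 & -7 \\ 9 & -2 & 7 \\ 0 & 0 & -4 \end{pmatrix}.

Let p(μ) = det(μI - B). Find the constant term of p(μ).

88

p(μ) = μ^3 + 17μ^2 + 74μ + 88.
The constant term is 88.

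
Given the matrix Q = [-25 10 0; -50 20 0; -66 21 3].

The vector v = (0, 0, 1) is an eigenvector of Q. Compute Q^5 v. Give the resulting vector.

First find the eigenvalue: Qv = (0, 0, 3) = 3·(0, 0, 1), so λ = 3.
Then Q^5 v = λ^5·v = 3^5·(0, 0, 1) = 243·(0, 0, 1) = (0, 0, 243).

(0, 0, 243)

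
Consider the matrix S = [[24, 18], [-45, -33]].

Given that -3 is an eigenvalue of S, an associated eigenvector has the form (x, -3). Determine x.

2

We need (S + 3I)v = 0.
S + 3I = [[27, 18], [-45, -30]].
Row 1: (27)·x + (18)·-3 = 0
Row 2: (-45)·x + (-30)·-3 = 0
Solving gives x = 2.
Check: S·(2, -3) = (-6, 9) = -3·(2, -3).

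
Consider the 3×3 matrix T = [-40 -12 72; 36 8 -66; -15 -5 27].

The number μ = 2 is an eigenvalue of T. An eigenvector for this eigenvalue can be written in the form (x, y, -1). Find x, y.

We need (T - 2I)v = 0.
T - 2I = [[-42, -12, 72], [36, 6, -66], [-15, -5, 25]].
Row 1: (-42)·x + (-12)·y + (72)·-1 = 0
Row 2: (36)·x + (6)·y + (-66)·-1 = 0
Row 3: (-15)·x + (-5)·y + (25)·-1 = 0
Solving gives x = -2, y = 1.
Check: T·(-2, 1, -1) = (-4, 2, -2) = 2·(-2, 1, -1).

-2, 1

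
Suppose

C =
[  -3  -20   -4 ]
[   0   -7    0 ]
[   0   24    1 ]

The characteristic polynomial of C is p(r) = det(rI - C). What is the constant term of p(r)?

-21

p(r) = r^3 + 9r^2 + 11r - 21.
The constant term is -21.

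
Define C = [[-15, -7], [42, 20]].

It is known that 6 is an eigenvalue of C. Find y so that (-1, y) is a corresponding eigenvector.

3

We need (C - 6I)v = 0.
C - 6I = [[-21, -7], [42, 14]].
Row 1: (-21)·-1 + (-7)·y = 0
Row 2: (42)·-1 + (14)·y = 0
Solving gives y = 3.
Check: C·(-1, 3) = (-6, 18) = 6·(-1, 3).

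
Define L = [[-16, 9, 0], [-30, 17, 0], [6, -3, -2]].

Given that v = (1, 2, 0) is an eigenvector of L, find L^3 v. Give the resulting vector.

(8, 16, 0)

First find the eigenvalue: Lv = (2, 4, 0) = 2·(1, 2, 0), so λ = 2.
Then L^3 v = λ^3·v = 2^3·(1, 2, 0) = 8·(1, 2, 0) = (8, 16, 0).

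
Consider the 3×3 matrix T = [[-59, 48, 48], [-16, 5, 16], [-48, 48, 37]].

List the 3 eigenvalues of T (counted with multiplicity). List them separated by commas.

Compute the characteristic polynomial p(lambda) = det(lambda·I - T).
Cofactor expansion gives p(lambda) = lambda^3 + 17·lambda^2 + 11·lambda - 605.
Rational-root test: lambda = 5 gives p(5) = 0.
Factor out (lambda - 5): p(lambda) = (lambda - 5)·(lambda^2 + 22·lambda + 121).
The quadratic factor is (lambda + 11)^2.
Eigenvalues: -11, -11, 5.

-11, -11, 5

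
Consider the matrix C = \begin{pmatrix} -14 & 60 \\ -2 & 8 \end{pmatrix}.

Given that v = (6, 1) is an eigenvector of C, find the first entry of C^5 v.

-6144

First find the eigenvalue: Cv = (-24, -4) = -4·(6, 1), so λ = -4.
Then C^5 v = λ^5·v = (-4)^5·(6, 1) = -1024·(6, 1) = (-6144, -1024).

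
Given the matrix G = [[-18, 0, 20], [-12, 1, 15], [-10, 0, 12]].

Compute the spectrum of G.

-8, 1, 2

The characteristic polynomial is p(r) = det(rI - G).
Expanding the 3×3 determinant: p(r) = r^3 + 5r^2 - 22r + 16.
Try r = -8: p(-8) = 0, so -8 is a root.
Dividing by (r + 8) leaves r^2 - 3r + 2.
The quadratic factors as (r - 1)·(r - 2).
Eigenvalues: -8, 1, 2.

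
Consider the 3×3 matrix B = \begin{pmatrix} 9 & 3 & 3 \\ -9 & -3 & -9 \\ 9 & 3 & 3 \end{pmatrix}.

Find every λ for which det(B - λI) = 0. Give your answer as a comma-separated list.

0, 3, 6

The characteristic polynomial is p(μ) = det(μI - B).
Expanding the 3×3 determinant: p(μ) = μ^3 - 9μ^2 + 18μ.
Try μ = 3: p(3) = 0, so 3 is a root.
Dividing by (μ - 3) leaves μ^2 - 6μ.
The quadratic factors as μ·(μ - 6).
Eigenvalues: 0, 3, 6.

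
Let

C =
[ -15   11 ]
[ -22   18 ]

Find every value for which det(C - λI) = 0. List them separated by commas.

det(C - lambda·I) = (-15 - lambda)(18 - lambda) - (11)·(-22) = lambda^2 - 3·lambda - 28.
This factors as (lambda + 4)·(lambda - 7) = 0.
Eigenvalues: -4, 7.

-4, 7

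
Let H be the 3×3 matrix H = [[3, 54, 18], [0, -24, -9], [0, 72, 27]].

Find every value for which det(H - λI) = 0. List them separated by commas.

Set up det(sI - H) = 0.
Cofactor expansion gives p(s) = s^3 - 6s^2 + 9s.
Try s = 3: p(3) = 0, so 3 is a root.
Factor out (s - 3): p(s) = (s - 3)·(s^2 - 3s).
The quadratic factors as s·(s - 3).
Eigenvalues: 0, 3, 3.

0, 3, 3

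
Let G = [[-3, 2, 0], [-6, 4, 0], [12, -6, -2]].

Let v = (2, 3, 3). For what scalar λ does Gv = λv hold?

0

Compute Gv: G·(2, 3, 3) = (0, 0, 0).
Since Gv = λv, compare component 1: 0 = λ·2, so λ = 0.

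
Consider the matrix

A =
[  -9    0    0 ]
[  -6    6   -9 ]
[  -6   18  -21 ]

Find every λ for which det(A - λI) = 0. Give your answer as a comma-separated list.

The characteristic polynomial is p(lambda) = det(lambda·I - A).
Cofactor expansion gives p(lambda) = lambda^3 + 24·lambda^2 + 171·lambda + 324.
Since p(-9) = 0, lambda = -9 is a root.
Dividing by (lambda + 9) leaves lambda^2 + 15·lambda + 36.
The quadratic factors as (lambda + 12)·(lambda + 3).
Eigenvalues: -12, -9, -3.

-12, -9, -3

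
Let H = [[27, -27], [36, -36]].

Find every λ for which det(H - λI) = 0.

det(H - sI) = (27 - s)(-36 - s) - (-27)·(36) = s^2 + 9s.
This factors as (s + 9)·s = 0.
Eigenvalues: -9, 0.

-9, 0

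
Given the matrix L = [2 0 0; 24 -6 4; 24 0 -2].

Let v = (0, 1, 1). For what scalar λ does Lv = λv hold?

Compute Lv: L·(0, 1, 1) = (0, -2, -2).
Since Lv = λv, compare component 2: -2 = λ·1, so λ = -2.

-2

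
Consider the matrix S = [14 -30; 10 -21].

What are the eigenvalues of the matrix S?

det(S - tI) = (14 - t)(-21 - t) - (-30)·(10) = t^2 + 7t + 6.
This factors as (t + 6)·(t + 1) = 0.
Eigenvalues: -6, -1.

-6, -1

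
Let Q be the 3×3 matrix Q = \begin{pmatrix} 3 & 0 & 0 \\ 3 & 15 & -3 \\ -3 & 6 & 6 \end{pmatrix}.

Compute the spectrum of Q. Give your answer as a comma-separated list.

3, 9, 12

Compute the characteristic polynomial p(s) = det(sI - Q).
Expanding along the first row, p(s) = s^3 - 24s^2 + 171s - 324.
Rational-root test: s = 9 gives p(9) = 0.
Factor out (s - 9): p(s) = (s - 9)·(s^2 - 15s + 36).
The quadratic factors as (s - 3)·(s - 12).
Eigenvalues: 3, 9, 12.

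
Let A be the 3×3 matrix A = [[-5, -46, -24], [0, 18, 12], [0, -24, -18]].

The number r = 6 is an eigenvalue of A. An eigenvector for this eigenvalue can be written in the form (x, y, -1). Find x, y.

We need (A - 6I)v = 0.
A - 6I = [[-11, -46, -24], [0, 12, 12], [0, -24, -24]].
Row 1: (-11)·x + (-46)·y + (-24)·-1 = 0
Row 2: (0)·x + (12)·y + (12)·-1 = 0
Row 3: (0)·x + (-24)·y + (-24)·-1 = 0
Solving gives x = -2, y = 1.
Check: A·(-2, 1, -1) = (-12, 6, -6) = 6·(-2, 1, -1).

-2, 1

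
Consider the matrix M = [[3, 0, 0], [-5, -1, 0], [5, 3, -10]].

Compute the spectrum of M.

-10, -1, 3

M is lower triangular, so its eigenvalues are the diagonal entries.
Diagonal: 3, -1, -10.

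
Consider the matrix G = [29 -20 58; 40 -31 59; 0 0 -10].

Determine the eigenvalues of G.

-11, -10, 9

The characteristic polynomial is p(r) = det(rI - G).
Expanding the 3×3 determinant: p(r) = r^3 + 12r^2 - 79r - 990.
Try r = 9: p(9) = 0, so 9 is a root.
Dividing by (r - 9) leaves r^2 + 21r + 110.
The quadratic factors as (r + 11)·(r + 10).
Eigenvalues: -11, -10, 9.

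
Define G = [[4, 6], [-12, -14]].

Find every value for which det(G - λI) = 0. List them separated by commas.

det(G - tI) = (4 - t)(-14 - t) - (6)·(-12) = t^2 + 10t + 16.
This factors as (t + 8)·(t + 2) = 0.
Eigenvalues: -8, -2.

-8, -2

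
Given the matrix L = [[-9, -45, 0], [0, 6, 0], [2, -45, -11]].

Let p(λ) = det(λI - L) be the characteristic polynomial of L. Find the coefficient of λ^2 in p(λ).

The coefficient of λ^2 of det(λI - L) is −trace(L).
trace(L) = (-9) + (6) + (-11) = -14, so the coefficient is 14.

14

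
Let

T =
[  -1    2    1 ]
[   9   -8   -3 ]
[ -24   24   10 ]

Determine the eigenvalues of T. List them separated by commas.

The characteristic polynomial is p(μ) = det(μI - T).
Expanding along the first row, p(μ) = μ^3 - μ^2 - 4μ + 4.
Since p(1) = 0, μ = 1 is a root.
Factor out (μ - 1): p(μ) = (μ - 1)·(μ^2 - 4).
The quadratic factors as (μ + 2)·(μ - 2).
Eigenvalues: -2, 1, 2.

-2, 1, 2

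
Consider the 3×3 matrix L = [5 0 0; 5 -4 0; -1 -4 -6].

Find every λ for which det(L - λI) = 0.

-6, -4, 5

L is lower triangular, so its eigenvalues are the diagonal entries.
Diagonal: 5, -4, -6.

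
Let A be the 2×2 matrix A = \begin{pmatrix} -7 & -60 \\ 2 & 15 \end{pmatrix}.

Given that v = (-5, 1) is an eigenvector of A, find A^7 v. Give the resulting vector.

First find the eigenvalue: Av = (-25, 5) = 5·(-5, 1), so λ = 5.
Then A^7 v = λ^7·v = 5^7·(-5, 1) = 78125·(-5, 1) = (-390625, 78125).

(-390625, 78125)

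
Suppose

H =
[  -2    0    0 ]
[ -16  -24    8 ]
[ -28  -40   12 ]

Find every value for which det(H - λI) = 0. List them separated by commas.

-8, -4, -2

Compute the characteristic polynomial p(s) = det(sI - H).
Expanding the 3×3 determinant: p(s) = s^3 + 14s^2 + 56s + 64.
Rational-root test: s = -8 gives p(-8) = 0.
Factor out (s + 8): p(s) = (s + 8)·(s^2 + 6s + 8).
The quadratic factors as (s + 4)·(s + 2).
Eigenvalues: -8, -4, -2.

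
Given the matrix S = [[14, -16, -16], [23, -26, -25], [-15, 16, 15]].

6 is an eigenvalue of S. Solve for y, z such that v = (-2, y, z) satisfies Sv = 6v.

We need (S - 6I)v = 0.
S - 6I = [[8, -16, -16], [23, -32, -25], [-15, 16, 9]].
Row 1: (8)·-2 + (-16)·y + (-16)·z = 0
Row 2: (23)·-2 + (-32)·y + (-25)·z = 0
Row 3: (-15)·-2 + (16)·y + (9)·z = 0
Solving gives y = -3, z = 2.
Check: S·(-2, -3, 2) = (-12, -18, 12) = 6·(-2, -3, 2).

-3, 2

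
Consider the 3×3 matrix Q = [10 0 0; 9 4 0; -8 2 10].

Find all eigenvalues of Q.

4, 10, 10

Q is lower triangular, so its eigenvalues are the diagonal entries.
Diagonal: 10, 4, 10.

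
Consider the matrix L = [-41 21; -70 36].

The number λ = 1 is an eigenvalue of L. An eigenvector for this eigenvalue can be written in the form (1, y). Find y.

2

We need (L - 1I)v = 0.
L - 1I = [[-42, 21], [-70, 35]].
Row 1: (-42)·1 + (21)·y = 0
Row 2: (-70)·1 + (35)·y = 0
Solving gives y = 2.
Check: L·(1, 2) = (1, 2) = 1·(1, 2).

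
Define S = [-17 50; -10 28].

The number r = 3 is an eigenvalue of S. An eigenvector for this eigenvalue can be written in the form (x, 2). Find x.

5

We need (S - 3I)v = 0.
S - 3I = [[-20, 50], [-10, 25]].
Row 1: (-20)·x + (50)·2 = 0
Row 2: (-10)·x + (25)·2 = 0
Solving gives x = 5.
Check: S·(5, 2) = (15, 6) = 3·(5, 2).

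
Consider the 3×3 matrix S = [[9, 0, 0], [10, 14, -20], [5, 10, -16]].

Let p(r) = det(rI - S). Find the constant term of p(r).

216

p(r) = r^3 - 7r^2 - 42r + 216.
The constant term is 216.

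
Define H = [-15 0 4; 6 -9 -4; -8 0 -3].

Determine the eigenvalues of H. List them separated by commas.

-11, -9, -7

Set up det(tI - H) = 0.
Expanding along the first row, p(t) = t^3 + 27t^2 + 239t + 693.
Rational-root test: t = -9 gives p(-9) = 0.
Dividing by (t + 9) leaves t^2 + 18t + 77.
The quadratic factors as (t + 11)·(t + 7).
Eigenvalues: -11, -9, -7.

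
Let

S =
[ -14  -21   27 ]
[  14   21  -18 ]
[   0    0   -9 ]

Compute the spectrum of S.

-9, 0, 7

Set up det(μI - S) = 0.
Expanding the 3×3 determinant: p(μ) = μ^3 + 2μ^2 - 63μ.
Since p(0) = 0, μ = 0 is a root.
Dividing by μ leaves μ^2 + 2μ - 63.
The quadratic factors as (μ + 9)·(μ - 7).
Eigenvalues: -9, 0, 7.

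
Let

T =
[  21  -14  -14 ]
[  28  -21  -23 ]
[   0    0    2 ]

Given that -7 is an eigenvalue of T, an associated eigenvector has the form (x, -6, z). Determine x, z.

We need (T + 7I)v = 0.
T + 7I = [[28, -14, -14], [28, -14, -23], [0, 0, 9]].
Row 1: (28)·x + (-14)·-6 + (-14)·z = 0
Row 2: (28)·x + (-14)·-6 + (-23)·z = 0
Row 3: (0)·x + (0)·-6 + (9)·z = 0
Solving gives x = -3, z = 0.
Check: T·(-3, -6, 0) = (21, 42, 0) = -7·(-3, -6, 0).

-3, 0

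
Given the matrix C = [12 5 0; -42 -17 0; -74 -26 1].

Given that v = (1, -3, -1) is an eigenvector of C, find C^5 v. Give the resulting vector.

First find the eigenvalue: Cv = (-3, 9, 3) = -3·(1, -3, -1), so λ = -3.
Then C^5 v = λ^5·v = (-3)^5·(1, -3, -1) = -243·(1, -3, -1) = (-243, 729, 243).

(-243, 729, 243)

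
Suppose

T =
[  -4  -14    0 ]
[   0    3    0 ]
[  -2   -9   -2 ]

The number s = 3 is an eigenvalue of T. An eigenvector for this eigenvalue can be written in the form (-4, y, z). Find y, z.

We need (T - 3I)v = 0.
T - 3I = [[-7, -14, 0], [0, 0, 0], [-2, -9, -5]].
Row 1: (-7)·-4 + (-14)·y + (0)·z = 0
Row 2: (0)·-4 + (0)·y + (0)·z = 0
Row 3: (-2)·-4 + (-9)·y + (-5)·z = 0
Solving gives y = 2, z = -2.
Check: T·(-4, 2, -2) = (-12, 6, -6) = 3·(-4, 2, -2).

2, -2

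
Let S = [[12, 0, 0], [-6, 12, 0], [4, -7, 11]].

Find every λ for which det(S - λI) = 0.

11, 12, 12

S is lower triangular, so its eigenvalues are the diagonal entries.
Diagonal: 12, 12, 11.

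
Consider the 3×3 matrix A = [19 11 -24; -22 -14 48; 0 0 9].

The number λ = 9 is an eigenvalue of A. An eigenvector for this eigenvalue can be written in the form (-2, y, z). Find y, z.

We need (A - 9I)v = 0.
A - 9I = [[10, 11, -24], [-22, -23, 48], [0, 0, 0]].
Row 1: (10)·-2 + (11)·y + (-24)·z = 0
Row 2: (-22)·-2 + (-23)·y + (48)·z = 0
Row 3: (0)·-2 + (0)·y + (0)·z = 0
Solving gives y = 4, z = 1.
Check: A·(-2, 4, 1) = (-18, 36, 9) = 9·(-2, 4, 1).

4, 1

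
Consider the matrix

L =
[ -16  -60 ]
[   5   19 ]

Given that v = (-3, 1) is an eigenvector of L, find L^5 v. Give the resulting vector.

First find the eigenvalue: Lv = (-12, 4) = 4·(-3, 1), so λ = 4.
Then L^5 v = λ^5·v = 4^5·(-3, 1) = 1024·(-3, 1) = (-3072, 1024).

(-3072, 1024)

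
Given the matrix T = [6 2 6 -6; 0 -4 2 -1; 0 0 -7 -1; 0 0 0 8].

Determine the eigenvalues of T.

-7, -4, 6, 8

T is upper triangular, so its eigenvalues are the diagonal entries.
Diagonal: 6, -4, -7, 8.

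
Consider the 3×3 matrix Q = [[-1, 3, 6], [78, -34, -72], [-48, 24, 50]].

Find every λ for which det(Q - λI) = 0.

2, 5, 8

Compute the characteristic polynomial p(t) = det(tI - Q).
Expanding the 3×3 determinant: p(t) = t^3 - 15t^2 + 66t - 80.
Since p(2) = 0, t = 2 is a root.
Dividing by (t - 2) leaves t^2 - 13t + 40.
The quadratic factors as (t - 5)·(t - 8).
Eigenvalues: 2, 5, 8.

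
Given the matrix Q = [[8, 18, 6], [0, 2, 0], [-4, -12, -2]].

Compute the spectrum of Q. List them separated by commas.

2, 2, 4

The characteristic polynomial is p(r) = det(rI - Q).
Cofactor expansion gives p(r) = r^3 - 8r^2 + 20r - 16.
Since p(4) = 0, r = 4 is a root.
Factor out (r - 4): p(r) = (r - 4)·(r^2 - 4r + 4).
The quadratic factor is (r - 2)^2.
Eigenvalues: 2, 2, 4.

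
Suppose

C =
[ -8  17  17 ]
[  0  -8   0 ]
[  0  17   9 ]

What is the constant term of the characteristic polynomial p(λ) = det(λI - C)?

-576

p(0) = det(0·I − C) = det(−C) = (−1)^3·det(C).
det(C) = 576, so p(0) = -576.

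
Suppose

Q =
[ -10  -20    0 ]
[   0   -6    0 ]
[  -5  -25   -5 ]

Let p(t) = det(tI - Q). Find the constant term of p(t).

300

p(t) = t^3 + 21t^2 + 140t + 300.
The constant term is 300.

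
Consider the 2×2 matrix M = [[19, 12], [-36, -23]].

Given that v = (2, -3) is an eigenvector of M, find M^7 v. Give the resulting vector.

(2, -3)

First find the eigenvalue: Mv = (2, -3) = 1·(2, -3), so λ = 1.
Then M^7 v = λ^7·v = 1^7·(2, -3) = 1·(2, -3) = (2, -3).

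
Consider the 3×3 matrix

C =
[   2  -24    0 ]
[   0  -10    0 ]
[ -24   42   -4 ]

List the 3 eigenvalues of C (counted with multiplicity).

-10, -4, 2

Set up det(lambda·I - C) = 0.
Expanding the 3×3 determinant: p(lambda) = lambda^3 + 12·lambda^2 + 12·lambda - 80.
Rational-root test: lambda = 2 gives p(2) = 0.
Factor out (lambda - 2): p(lambda) = (lambda - 2)·(lambda^2 + 14·lambda + 40).
The quadratic factors as (lambda + 10)·(lambda + 4).
Eigenvalues: -10, -4, 2.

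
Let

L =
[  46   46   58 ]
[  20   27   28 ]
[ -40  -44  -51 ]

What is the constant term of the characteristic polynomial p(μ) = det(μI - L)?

p(0) = det(0·I − L) = det(−L) = (−1)^3·det(L).
det(L) = 330, so p(0) = -330.

-330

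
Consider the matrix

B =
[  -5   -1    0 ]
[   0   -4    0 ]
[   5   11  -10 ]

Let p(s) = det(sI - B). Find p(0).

p(0) = det(0·I − B) = det(−B) = (−1)^3·det(B).
det(B) = -200, so p(0) = 200.

200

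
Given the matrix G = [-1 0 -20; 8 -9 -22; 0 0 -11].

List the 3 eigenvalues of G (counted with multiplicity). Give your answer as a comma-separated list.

-11, -9, -1

Compute the characteristic polynomial p(lambda) = det(lambda·I - G).
Expanding along the first row, p(lambda) = lambda^3 + 21·lambda^2 + 119·lambda + 99.
Try lambda = -1: p(-1) = 0, so -1 is a root.
Factor out (lambda + 1): p(lambda) = (lambda + 1)·(lambda^2 + 20·lambda + 99).
The quadratic factors as (lambda + 11)·(lambda + 9).
Eigenvalues: -11, -9, -1.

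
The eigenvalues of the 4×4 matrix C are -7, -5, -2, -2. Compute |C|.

det(C) is the product of the eigenvalues: (-7) · (-5) · (-2) · (-2) = 140.

140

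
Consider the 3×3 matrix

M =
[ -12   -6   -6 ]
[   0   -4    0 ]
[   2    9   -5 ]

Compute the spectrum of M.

-9, -8, -4

Compute the characteristic polynomial p(t) = det(tI - M).
Expanding the 3×3 determinant: p(t) = t^3 + 21t^2 + 140t + 288.
Rational-root test: t = -8 gives p(-8) = 0.
Dividing by (t + 8) leaves t^2 + 13t + 36.
The quadratic factors as (t + 9)·(t + 4).
Eigenvalues: -9, -8, -4.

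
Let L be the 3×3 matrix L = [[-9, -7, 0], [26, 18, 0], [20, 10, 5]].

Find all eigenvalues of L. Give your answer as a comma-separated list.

Compute the characteristic polynomial p(s) = det(sI - L).
Cofactor expansion gives p(s) = s^3 - 14s^2 + 65s - 100.
Try s = 5: p(5) = 0, so 5 is a root.
Dividing by (s - 5) leaves s^2 - 9s + 20.
The quadratic factors as (s - 4)·(s - 5).
Eigenvalues: 4, 5, 5.

4, 5, 5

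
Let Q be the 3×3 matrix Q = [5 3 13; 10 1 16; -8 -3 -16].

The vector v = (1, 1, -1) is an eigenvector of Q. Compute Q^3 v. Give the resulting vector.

First find the eigenvalue: Qv = (-5, -5, 5) = -5·(1, 1, -1), so λ = -5.
Then Q^3 v = λ^3·v = (-5)^3·(1, 1, -1) = -125·(1, 1, -1) = (-125, -125, 125).

(-125, -125, 125)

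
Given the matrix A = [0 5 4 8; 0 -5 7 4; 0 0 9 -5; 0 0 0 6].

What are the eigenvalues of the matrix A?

A is upper triangular, so its eigenvalues are the diagonal entries.
Diagonal: 0, -5, 9, 6.

-5, 0, 6, 9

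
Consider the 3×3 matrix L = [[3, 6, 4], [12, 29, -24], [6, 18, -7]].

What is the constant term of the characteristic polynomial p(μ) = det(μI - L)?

-495

p(0) = det(0·I − L) = det(−L) = (−1)^3·det(L).
det(L) = 495, so p(0) = -495.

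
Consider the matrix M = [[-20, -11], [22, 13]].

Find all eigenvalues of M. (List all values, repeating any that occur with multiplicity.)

det(M - rI) = (-20 - r)(13 - r) - (-11)·(22) = r^2 + 7r - 18.
This factors as (r + 9)·(r - 2) = 0.
Eigenvalues: -9, 2.

-9, 2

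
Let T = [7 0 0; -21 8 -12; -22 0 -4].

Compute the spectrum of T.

-4, 7, 8

Set up det(λI - T) = 0.
Expanding along the first row, p(λ) = λ^3 - 11λ^2 - 4λ + 224.
Rational-root test: λ = -4 gives p(-4) = 0.
Factor out (λ + 4): p(λ) = (λ + 4)·(λ^2 - 15λ + 56).
The quadratic factors as (λ - 7)·(λ - 8).
Eigenvalues: -4, 7, 8.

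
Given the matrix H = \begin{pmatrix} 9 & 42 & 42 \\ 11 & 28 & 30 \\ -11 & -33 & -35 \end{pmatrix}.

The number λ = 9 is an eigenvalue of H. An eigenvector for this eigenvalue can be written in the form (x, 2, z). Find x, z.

We need (H - 9I)v = 0.
H - 9I = [[0, 42, 42], [11, 19, 30], [-11, -33, -44]].
Row 1: (0)·x + (42)·2 + (42)·z = 0
Row 2: (11)·x + (19)·2 + (30)·z = 0
Row 3: (-11)·x + (-33)·2 + (-44)·z = 0
Solving gives x = 2, z = -2.
Check: H·(2, 2, -2) = (18, 18, -18) = 9·(2, 2, -2).

2, -2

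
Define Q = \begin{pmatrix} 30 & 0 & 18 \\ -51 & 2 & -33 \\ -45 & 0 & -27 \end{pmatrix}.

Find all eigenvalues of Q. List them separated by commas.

0, 2, 3

Compute the characteristic polynomial p(lambda) = det(lambda·I - Q).
Expanding the 3×3 determinant: p(lambda) = lambda^3 - 5·lambda^2 + 6·lambda.
Try lambda = 3: p(3) = 0, so 3 is a root.
Factor out (lambda - 3): p(lambda) = (lambda - 3)·(lambda^2 - 2·lambda).
The quadratic factors as lambda·(lambda - 2).
Eigenvalues: 0, 2, 3.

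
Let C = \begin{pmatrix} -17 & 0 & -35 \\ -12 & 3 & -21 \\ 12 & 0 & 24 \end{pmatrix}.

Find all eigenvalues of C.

3, 3, 4

Compute the characteristic polynomial p(r) = det(rI - C).
Expanding the 3×3 determinant: p(r) = r^3 - 10r^2 + 33r - 36.
Since p(3) = 0, r = 3 is a root.
Factor out (r - 3): p(r) = (r - 3)·(r^2 - 7r + 12).
The quadratic factors as (r - 3)·(r - 4).
Eigenvalues: 3, 3, 4.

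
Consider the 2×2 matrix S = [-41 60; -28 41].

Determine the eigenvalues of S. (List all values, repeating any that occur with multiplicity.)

-1, 1

det(S - λI) = (-41 - λ)(41 - λ) - (60)·(-28) = λ^2 - 1.
This factors as (λ + 1)·(λ - 1) = 0.
Eigenvalues: -1, 1.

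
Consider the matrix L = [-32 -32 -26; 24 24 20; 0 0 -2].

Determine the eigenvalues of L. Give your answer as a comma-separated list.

-8, -2, 0

Set up det(rI - L) = 0.
Expanding along the first row, p(r) = r^3 + 10r^2 + 16r.
Rational-root test: r = 0 gives p(0) = 0.
Factor out r: p(r) = r·(r^2 + 10r + 16).
The quadratic factors as (r + 8)·(r + 2).
Eigenvalues: -8, -2, 0.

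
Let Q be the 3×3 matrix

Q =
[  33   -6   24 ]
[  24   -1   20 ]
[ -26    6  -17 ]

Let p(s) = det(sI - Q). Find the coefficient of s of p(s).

71

p(s) = s^3 - 15s^2 + 71s - 105.
The coefficient of s is 71.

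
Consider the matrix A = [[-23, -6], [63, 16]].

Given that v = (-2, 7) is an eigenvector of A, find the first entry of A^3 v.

First find the eigenvalue: Av = (4, -14) = -2·(-2, 7), so λ = -2.
Then A^3 v = λ^3·v = (-2)^3·(-2, 7) = -8·(-2, 7) = (16, -56).

16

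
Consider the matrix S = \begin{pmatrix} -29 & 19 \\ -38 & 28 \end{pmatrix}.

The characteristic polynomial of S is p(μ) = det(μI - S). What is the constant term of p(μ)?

p(μ) = μ^2 + μ - 90.
The constant term is -90.

-90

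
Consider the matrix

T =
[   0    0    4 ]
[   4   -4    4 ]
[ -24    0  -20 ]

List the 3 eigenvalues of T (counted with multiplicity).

-12, -8, -4

The characteristic polynomial is p(lambda) = det(lambda·I - T).
Cofactor expansion gives p(lambda) = lambda^3 + 24·lambda^2 + 176·lambda + 384.
Since p(-4) = 0, lambda = -4 is a root.
Dividing by (lambda + 4) leaves lambda^2 + 20·lambda + 96.
The quadratic factors as (lambda + 12)·(lambda + 8).
Eigenvalues: -12, -8, -4.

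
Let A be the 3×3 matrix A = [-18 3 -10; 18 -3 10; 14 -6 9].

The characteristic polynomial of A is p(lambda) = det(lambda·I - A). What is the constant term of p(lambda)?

0

p(lambda) = lambda^3 + 12·lambda^2 + 11·lambda.
The constant term is 0.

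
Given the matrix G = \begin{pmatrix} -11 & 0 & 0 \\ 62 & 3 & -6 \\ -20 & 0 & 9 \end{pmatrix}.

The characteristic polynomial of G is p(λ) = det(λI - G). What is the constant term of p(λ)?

p(λ) = λ^3 - λ^2 - 105λ + 297.
The constant term is 297.

297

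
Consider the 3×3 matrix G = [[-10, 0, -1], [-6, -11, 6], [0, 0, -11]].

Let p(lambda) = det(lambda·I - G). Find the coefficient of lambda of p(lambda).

p(lambda) = lambda^3 + 32·lambda^2 + 341·lambda + 1210.
The coefficient of lambda is 341.

341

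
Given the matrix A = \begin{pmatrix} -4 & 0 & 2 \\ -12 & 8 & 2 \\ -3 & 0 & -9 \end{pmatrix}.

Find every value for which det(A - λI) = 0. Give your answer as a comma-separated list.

-7, -6, 8

Compute the characteristic polynomial p(μ) = det(μI - A).
Expanding along the first row, p(μ) = μ^3 + 5μ^2 - 62μ - 336.
Try μ = -6: p(-6) = 0, so -6 is a root.
Dividing by (μ + 6) leaves μ^2 - μ - 56.
The quadratic factors as (μ + 7)·(μ - 8).
Eigenvalues: -7, -6, 8.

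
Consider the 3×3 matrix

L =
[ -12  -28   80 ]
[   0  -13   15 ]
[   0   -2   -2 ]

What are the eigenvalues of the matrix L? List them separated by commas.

-12, -8, -7

Set up det(sI - L) = 0.
Expanding the 3×3 determinant: p(s) = s^3 + 27s^2 + 236s + 672.
Rational-root test: s = -8 gives p(-8) = 0.
Dividing by (s + 8) leaves s^2 + 19s + 84.
The quadratic factors as (s + 12)·(s + 7).
Eigenvalues: -12, -8, -7.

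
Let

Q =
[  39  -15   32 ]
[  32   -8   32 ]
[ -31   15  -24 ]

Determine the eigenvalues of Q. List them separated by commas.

Compute the characteristic polynomial p(λ) = det(λI - Q).
Expanding along the first row, p(λ) = λ^3 - 7λ^2 - 64λ + 448.
Rational-root test: λ = 7 gives p(7) = 0.
Dividing by (λ - 7) leaves λ^2 - 64.
The quadratic factors as (λ + 8)·(λ - 8).
Eigenvalues: -8, 7, 8.

-8, 7, 8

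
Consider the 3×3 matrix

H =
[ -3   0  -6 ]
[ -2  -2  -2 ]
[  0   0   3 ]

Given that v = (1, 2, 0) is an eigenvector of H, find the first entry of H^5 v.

First find the eigenvalue: Hv = (-3, -6, 0) = -3·(1, 2, 0), so λ = -3.
Then H^5 v = λ^5·v = (-3)^5·(1, 2, 0) = -243·(1, 2, 0) = (-243, -486, 0).

-243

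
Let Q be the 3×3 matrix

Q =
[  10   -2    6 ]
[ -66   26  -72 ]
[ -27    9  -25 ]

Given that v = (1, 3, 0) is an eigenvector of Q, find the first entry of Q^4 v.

256

First find the eigenvalue: Qv = (4, 12, 0) = 4·(1, 3, 0), so λ = 4.
Then Q^4 v = λ^4·v = 4^4·(1, 3, 0) = 256·(1, 3, 0) = (256, 768, 0).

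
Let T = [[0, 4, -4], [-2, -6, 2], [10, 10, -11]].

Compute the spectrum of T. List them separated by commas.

Compute the characteristic polynomial p(s) = det(sI - T).
Expanding along the first row, p(s) = s^3 + 17s^2 + 94s + 168.
Rational-root test: s = -4 gives p(-4) = 0.
Dividing by (s + 4) leaves s^2 + 13s + 42.
The quadratic factors as (s + 7)·(s + 6).
Eigenvalues: -7, -6, -4.

-7, -6, -4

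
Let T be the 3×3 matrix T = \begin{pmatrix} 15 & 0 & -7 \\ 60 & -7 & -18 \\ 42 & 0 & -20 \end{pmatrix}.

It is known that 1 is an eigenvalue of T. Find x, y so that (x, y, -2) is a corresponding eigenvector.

-1, -3

We need (T - 1I)v = 0.
T - 1I = [[14, 0, -7], [60, -8, -18], [42, 0, -21]].
Row 1: (14)·x + (0)·y + (-7)·-2 = 0
Row 2: (60)·x + (-8)·y + (-18)·-2 = 0
Row 3: (42)·x + (0)·y + (-21)·-2 = 0
Solving gives x = -1, y = -3.
Check: T·(-1, -3, -2) = (-1, -3, -2) = 1·(-1, -3, -2).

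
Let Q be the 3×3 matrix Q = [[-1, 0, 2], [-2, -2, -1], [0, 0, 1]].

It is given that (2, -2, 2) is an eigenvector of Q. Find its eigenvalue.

1

Compute Qv: Q·(2, -2, 2) = (2, -2, 2).
Since Qv = λv, compare component 1: 2 = λ·2, so λ = 1.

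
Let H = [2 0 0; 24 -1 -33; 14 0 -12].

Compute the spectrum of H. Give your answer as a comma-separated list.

-12, -1, 2

Set up det(μI - H) = 0.
Cofactor expansion gives p(μ) = μ^3 + 11μ^2 - 14μ - 24.
Since p(-12) = 0, μ = -12 is a root.
Dividing by (μ + 12) leaves μ^2 - μ - 2.
The quadratic factors as (μ + 1)·(μ - 2).
Eigenvalues: -12, -1, 2.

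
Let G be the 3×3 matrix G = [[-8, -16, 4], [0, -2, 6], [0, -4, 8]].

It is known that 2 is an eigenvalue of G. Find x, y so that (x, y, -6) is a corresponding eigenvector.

12, -9

We need (G - 2I)v = 0.
G - 2I = [[-10, -16, 4], [0, -4, 6], [0, -4, 6]].
Row 1: (-10)·x + (-16)·y + (4)·-6 = 0
Row 2: (0)·x + (-4)·y + (6)·-6 = 0
Row 3: (0)·x + (-4)·y + (6)·-6 = 0
Solving gives x = 12, y = -9.
Check: G·(12, -9, -6) = (24, -18, -12) = 2·(12, -9, -6).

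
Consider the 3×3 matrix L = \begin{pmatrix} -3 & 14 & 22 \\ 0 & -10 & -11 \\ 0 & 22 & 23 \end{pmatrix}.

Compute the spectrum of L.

The characteristic polynomial is p(μ) = det(μI - L).
Expanding along the first row, p(μ) = μ^3 - 10μ^2 - 27μ + 36.
Try μ = 1: p(1) = 0, so 1 is a root.
Dividing by (μ - 1) leaves μ^2 - 9μ - 36.
The quadratic factors as (μ + 3)·(μ - 12).
Eigenvalues: -3, 1, 12.

-3, 1, 12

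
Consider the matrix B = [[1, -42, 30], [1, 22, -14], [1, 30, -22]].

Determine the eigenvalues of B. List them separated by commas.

Compute the characteristic polynomial p(μ) = det(μI - B).
Cofactor expansion gives p(μ) = μ^3 - μ^2 - 52μ + 160.
Rational-root test: μ = 4 gives p(4) = 0.
Factor out (μ - 4): p(μ) = (μ - 4)·(μ^2 + 3μ - 40).
The quadratic factors as (μ + 8)·(μ - 5).
Eigenvalues: -8, 4, 5.

-8, 4, 5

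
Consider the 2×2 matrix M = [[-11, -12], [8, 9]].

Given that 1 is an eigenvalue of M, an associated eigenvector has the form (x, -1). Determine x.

1

We need (M - 1I)v = 0.
M - 1I = [[-12, -12], [8, 8]].
Row 1: (-12)·x + (-12)·-1 = 0
Row 2: (8)·x + (8)·-1 = 0
Solving gives x = 1.
Check: M·(1, -1) = (1, -1) = 1·(1, -1).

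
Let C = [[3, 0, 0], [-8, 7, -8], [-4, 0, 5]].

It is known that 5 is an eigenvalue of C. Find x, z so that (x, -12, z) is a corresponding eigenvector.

We need (C - 5I)v = 0.
C - 5I = [[-2, 0, 0], [-8, 2, -8], [-4, 0, 0]].
Row 1: (-2)·x + (0)·-12 + (0)·z = 0
Row 2: (-8)·x + (2)·-12 + (-8)·z = 0
Row 3: (-4)·x + (0)·-12 + (0)·z = 0
Solving gives x = 0, z = -3.
Check: C·(0, -12, -3) = (0, -60, -15) = 5·(0, -12, -3).

0, -3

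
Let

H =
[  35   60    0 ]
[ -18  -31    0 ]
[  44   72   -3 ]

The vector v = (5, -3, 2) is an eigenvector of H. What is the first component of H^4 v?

5

First find the eigenvalue: Hv = (-5, 3, -2) = -1·(5, -3, 2), so λ = -1.
Then H^4 v = λ^4·v = (-1)^4·(5, -3, 2) = 1·(5, -3, 2) = (5, -3, 2).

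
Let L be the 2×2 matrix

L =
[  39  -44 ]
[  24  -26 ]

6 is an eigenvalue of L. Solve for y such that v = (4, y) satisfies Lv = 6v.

3

We need (L - 6I)v = 0.
L - 6I = [[33, -44], [24, -32]].
Row 1: (33)·4 + (-44)·y = 0
Row 2: (24)·4 + (-32)·y = 0
Solving gives y = 3.
Check: L·(4, 3) = (24, 18) = 6·(4, 3).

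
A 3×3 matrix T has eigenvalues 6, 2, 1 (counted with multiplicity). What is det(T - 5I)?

If T has eigenvalues 6, 2, 1, then T - 5I has eigenvalues 1, -3, -4.
det(T - 5I) = (1) · (-3) · (-4) = 12.

12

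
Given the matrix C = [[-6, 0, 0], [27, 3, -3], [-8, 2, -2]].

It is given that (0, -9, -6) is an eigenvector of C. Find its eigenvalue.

Compute Cv: C·(0, -9, -6) = (0, -9, -6).
Since Cv = λv, compare component 2: -9 = λ·-9, so λ = 1.

1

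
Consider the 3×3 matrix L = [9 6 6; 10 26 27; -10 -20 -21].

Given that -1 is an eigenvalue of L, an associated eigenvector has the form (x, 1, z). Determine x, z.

0, -1

We need (L + 1I)v = 0.
L + 1I = [[10, 6, 6], [10, 27, 27], [-10, -20, -20]].
Row 1: (10)·x + (6)·1 + (6)·z = 0
Row 2: (10)·x + (27)·1 + (27)·z = 0
Row 3: (-10)·x + (-20)·1 + (-20)·z = 0
Solving gives x = 0, z = -1.
Check: L·(0, 1, -1) = (0, -1, 1) = -1·(0, 1, -1).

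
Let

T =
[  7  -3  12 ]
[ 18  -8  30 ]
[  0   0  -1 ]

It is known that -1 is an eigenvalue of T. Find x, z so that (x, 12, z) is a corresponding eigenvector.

We need (T + 1I)v = 0.
T + 1I = [[8, -3, 12], [18, -7, 30], [0, 0, 0]].
Row 1: (8)·x + (-3)·12 + (12)·z = 0
Row 2: (18)·x + (-7)·12 + (30)·z = 0
Row 3: (0)·x + (0)·12 + (0)·z = 0
Solving gives x = 3, z = 1.
Check: T·(3, 12, 1) = (-3, -12, -1) = -1·(3, 12, 1).

3, 1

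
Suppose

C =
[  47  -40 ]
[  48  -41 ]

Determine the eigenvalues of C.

-1, 7

det(C - μI) = (47 - μ)(-41 - μ) - (-40)·(48) = μ^2 - 6μ - 7.
This factors as (μ + 1)·(μ - 7) = 0.
Eigenvalues: -1, 7.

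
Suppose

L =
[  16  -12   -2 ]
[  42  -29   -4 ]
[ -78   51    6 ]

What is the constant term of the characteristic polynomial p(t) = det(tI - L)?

0

p(0) = det(0·I − L) = det(−L) = (−1)^3·det(L).
det(L) = 0, so p(0) = 0.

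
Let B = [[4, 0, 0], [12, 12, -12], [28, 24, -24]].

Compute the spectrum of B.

Compute the characteristic polynomial p(lambda) = det(lambda·I - B).
Expanding along the first row, p(lambda) = lambda^3 + 8·lambda^2 - 48·lambda.
Rational-root test: lambda = 0 gives p(0) = 0.
Dividing by lambda leaves lambda^2 + 8·lambda - 48.
The quadratic factors as (lambda + 12)·(lambda - 4).
Eigenvalues: -12, 0, 4.

-12, 0, 4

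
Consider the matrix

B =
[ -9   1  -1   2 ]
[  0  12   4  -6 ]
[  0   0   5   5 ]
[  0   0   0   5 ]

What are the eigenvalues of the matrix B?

B is upper triangular, so its eigenvalues are the diagonal entries.
Diagonal: -9, 12, 5, 5.

-9, 5, 5, 12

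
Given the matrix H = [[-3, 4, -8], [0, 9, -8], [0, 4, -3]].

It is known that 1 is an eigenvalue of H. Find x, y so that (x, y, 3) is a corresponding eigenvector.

We need (H - 1I)v = 0.
H - 1I = [[-4, 4, -8], [0, 8, -8], [0, 4, -4]].
Row 1: (-4)·x + (4)·y + (-8)·3 = 0
Row 2: (0)·x + (8)·y + (-8)·3 = 0
Row 3: (0)·x + (4)·y + (-4)·3 = 0
Solving gives x = -3, y = 3.
Check: H·(-3, 3, 3) = (-3, 3, 3) = 1·(-3, 3, 3).

-3, 3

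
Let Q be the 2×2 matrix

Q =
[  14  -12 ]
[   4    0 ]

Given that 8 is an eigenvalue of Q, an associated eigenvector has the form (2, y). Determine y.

1

We need (Q - 8I)v = 0.
Q - 8I = [[6, -12], [4, -8]].
Row 1: (6)·2 + (-12)·y = 0
Row 2: (4)·2 + (-8)·y = 0
Solving gives y = 1.
Check: Q·(2, 1) = (16, 8) = 8·(2, 1).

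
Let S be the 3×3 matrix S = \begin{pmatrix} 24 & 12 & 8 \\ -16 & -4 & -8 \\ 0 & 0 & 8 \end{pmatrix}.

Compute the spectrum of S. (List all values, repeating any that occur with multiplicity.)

The characteristic polynomial is p(lambda) = det(lambda·I - S).
Expanding along the first row, p(lambda) = lambda^3 - 28·lambda^2 + 256·lambda - 768.
Try lambda = 8: p(8) = 0, so 8 is a root.
Dividing by (lambda - 8) leaves lambda^2 - 20·lambda + 96.
The quadratic factors as (lambda - 8)·(lambda - 12).
Eigenvalues: 8, 8, 12.

8, 8, 12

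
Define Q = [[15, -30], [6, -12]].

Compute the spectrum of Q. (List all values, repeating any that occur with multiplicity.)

det(Q - sI) = (15 - s)(-12 - s) - (-30)·(6) = s^2 - 3s.
This factors as s·(s - 3) = 0.
Eigenvalues: 0, 3.

0, 3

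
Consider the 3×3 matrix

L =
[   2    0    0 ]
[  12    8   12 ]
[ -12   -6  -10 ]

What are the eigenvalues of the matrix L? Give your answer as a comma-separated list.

Compute the characteristic polynomial p(λ) = det(λI - L).
Expanding the 3×3 determinant: p(λ) = λ^3 - 12λ + 16.
Try λ = -4: p(-4) = 0, so -4 is a root.
Factor out (λ + 4): p(λ) = (λ + 4)·(λ^2 - 4λ + 4).
The quadratic factor is (λ - 2)^2.
Eigenvalues: -4, 2, 2.

-4, 2, 2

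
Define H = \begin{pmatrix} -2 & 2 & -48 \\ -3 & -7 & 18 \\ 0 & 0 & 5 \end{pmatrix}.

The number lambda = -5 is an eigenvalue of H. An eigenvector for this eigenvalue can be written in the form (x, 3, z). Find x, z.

We need (H + 5I)v = 0.
H + 5I = [[3, 2, -48], [-3, -2, 18], [0, 0, 10]].
Row 1: (3)·x + (2)·3 + (-48)·z = 0
Row 2: (-3)·x + (-2)·3 + (18)·z = 0
Row 3: (0)·x + (0)·3 + (10)·z = 0
Solving gives x = -2, z = 0.
Check: H·(-2, 3, 0) = (10, -15, 0) = -5·(-2, 3, 0).

-2, 0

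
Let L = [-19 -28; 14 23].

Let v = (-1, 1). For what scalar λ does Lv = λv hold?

9

Compute Lv: L·(-1, 1) = (-9, 9).
Since Lv = λv, compare component 1: -9 = λ·-1, so λ = 9.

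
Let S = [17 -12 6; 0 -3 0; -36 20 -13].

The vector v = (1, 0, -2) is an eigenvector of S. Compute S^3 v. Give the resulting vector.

First find the eigenvalue: Sv = (5, 0, -10) = 5·(1, 0, -2), so λ = 5.
Then S^3 v = λ^3·v = 5^3·(1, 0, -2) = 125·(1, 0, -2) = (125, 0, -250).

(125, 0, -250)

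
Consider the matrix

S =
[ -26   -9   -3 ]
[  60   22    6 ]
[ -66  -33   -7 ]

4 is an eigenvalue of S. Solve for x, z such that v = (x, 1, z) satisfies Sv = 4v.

We need (S - 4I)v = 0.
S - 4I = [[-30, -9, -3], [60, 18, 6], [-66, -33, -11]].
Row 1: (-30)·x + (-9)·1 + (-3)·z = 0
Row 2: (60)·x + (18)·1 + (6)·z = 0
Row 3: (-66)·x + (-33)·1 + (-11)·z = 0
Solving gives x = 0, z = -3.
Check: S·(0, 1, -3) = (0, 4, -12) = 4·(0, 1, -3).

0, -3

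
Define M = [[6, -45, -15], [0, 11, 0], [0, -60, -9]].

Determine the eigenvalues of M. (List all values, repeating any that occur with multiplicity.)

Set up det(rI - M) = 0.
Expanding along the first row, p(r) = r^3 - 8r^2 - 87r + 594.
Rational-root test: r = 11 gives p(11) = 0.
Dividing by (r - 11) leaves r^2 + 3r - 54.
The quadratic factors as (r + 9)·(r - 6).
Eigenvalues: -9, 6, 11.

-9, 6, 11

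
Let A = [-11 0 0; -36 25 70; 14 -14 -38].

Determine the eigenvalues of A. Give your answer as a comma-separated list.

-11, -10, -3

The characteristic polynomial is p(s) = det(sI - A).
Expanding along the first row, p(s) = s^3 + 24s^2 + 173s + 330.
Rational-root test: s = -10 gives p(-10) = 0.
Dividing by (s + 10) leaves s^2 + 14s + 33.
The quadratic factors as (s + 11)·(s + 3).
Eigenvalues: -11, -10, -3.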